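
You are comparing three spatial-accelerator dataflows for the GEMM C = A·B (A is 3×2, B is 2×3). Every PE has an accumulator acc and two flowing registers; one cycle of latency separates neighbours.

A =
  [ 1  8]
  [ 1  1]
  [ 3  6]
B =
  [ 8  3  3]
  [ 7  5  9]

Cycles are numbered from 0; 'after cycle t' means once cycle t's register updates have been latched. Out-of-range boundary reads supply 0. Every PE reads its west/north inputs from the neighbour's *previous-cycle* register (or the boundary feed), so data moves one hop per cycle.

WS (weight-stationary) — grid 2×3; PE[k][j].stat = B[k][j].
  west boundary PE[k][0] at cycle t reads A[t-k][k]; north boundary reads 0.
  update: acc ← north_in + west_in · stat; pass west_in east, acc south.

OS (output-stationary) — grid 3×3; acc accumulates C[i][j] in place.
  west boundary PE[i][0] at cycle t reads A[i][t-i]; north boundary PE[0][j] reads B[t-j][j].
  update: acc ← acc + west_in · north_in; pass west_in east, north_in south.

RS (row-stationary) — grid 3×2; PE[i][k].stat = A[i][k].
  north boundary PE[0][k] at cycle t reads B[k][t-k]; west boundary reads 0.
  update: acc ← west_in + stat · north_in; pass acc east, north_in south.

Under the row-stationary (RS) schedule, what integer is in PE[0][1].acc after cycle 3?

PE[0][1].acc = 75

RS (3×2). Following PE[0][1] plus its west/north inputs:
  [0] (0,0) acc=8 (h:8 v:8)
  [0] (0,1) acc=0 (h:0 v:0)
  [1] (0,0) acc=3 (h:3 v:3)
  [1] (0,1) acc=64 (h:64 v:7)
  [2] (0,0) acc=3 (h:3 v:3)
  [2] (0,1) acc=43 (h:43 v:5)
  [3] (0,0) acc=0 (h:0 v:0)
  [3] (0,1) acc=75 (h:75 v:9)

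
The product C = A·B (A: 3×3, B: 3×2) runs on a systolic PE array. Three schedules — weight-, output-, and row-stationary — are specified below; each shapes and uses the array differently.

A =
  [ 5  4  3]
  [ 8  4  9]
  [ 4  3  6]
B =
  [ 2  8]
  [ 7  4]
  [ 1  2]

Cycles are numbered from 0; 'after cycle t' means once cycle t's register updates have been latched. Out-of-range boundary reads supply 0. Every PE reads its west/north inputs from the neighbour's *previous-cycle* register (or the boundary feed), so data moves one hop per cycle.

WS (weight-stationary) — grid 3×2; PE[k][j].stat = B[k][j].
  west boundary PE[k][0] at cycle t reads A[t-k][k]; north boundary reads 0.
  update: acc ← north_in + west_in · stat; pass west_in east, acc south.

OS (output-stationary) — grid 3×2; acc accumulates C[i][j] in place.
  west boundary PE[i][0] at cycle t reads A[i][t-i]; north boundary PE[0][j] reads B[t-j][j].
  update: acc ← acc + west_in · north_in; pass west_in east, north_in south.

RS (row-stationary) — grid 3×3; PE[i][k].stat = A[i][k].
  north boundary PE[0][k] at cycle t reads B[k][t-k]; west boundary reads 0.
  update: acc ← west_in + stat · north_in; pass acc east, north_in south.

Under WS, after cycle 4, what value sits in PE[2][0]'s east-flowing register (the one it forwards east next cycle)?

Tracing WS — 3×2 array, target PE[2][0]:
  after 0 — PE[1][0] acc=0, pass-E 0, pass-S 0
  after 0 — PE[2][0] acc=0, pass-E 0, pass-S 0
  after 1 — PE[1][0] acc=38, pass-E 4, pass-S 38
  after 1 — PE[2][0] acc=0, pass-E 0, pass-S 0
  after 2 — PE[1][0] acc=44, pass-E 4, pass-S 44
  after 2 — PE[2][0] acc=41, pass-E 3, pass-S 41
  after 3 — PE[1][0] acc=29, pass-E 3, pass-S 29
  after 3 — PE[2][0] acc=53, pass-E 9, pass-S 53
  after 4 — PE[1][0] acc=0, pass-E 0, pass-S 0
  after 4 — PE[2][0] acc=35, pass-E 6, pass-S 35

register = 6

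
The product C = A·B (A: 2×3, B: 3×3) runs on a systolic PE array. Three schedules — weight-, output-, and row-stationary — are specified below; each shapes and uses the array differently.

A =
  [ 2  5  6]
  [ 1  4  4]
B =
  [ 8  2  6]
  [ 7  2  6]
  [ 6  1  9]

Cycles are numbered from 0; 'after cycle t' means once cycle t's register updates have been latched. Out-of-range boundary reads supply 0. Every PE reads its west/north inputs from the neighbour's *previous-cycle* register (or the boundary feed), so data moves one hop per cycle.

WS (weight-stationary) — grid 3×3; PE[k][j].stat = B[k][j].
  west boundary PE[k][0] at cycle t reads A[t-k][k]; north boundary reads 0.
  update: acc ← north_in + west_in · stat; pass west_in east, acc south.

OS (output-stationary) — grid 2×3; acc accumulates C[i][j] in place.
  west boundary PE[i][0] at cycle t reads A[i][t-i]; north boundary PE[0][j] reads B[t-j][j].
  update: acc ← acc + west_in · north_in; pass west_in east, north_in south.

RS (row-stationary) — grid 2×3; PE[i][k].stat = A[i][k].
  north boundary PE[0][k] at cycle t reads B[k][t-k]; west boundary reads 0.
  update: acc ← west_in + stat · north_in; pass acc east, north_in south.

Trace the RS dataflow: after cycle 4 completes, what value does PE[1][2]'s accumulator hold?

PE[1][2].acc = 14

RS 2×3: PE[1][2] cycle-by-cycle (with neighbour feeds):
  @0  [0,2]  acc 0  |  →0  ↓0
  @0  [1,1]  acc 0  |  →0  ↓0
  @0  [1,2]  acc 0  |  →0  ↓0
  @1  [0,2]  acc 0  |  →0  ↓0
  @1  [1,1]  acc 0  |  →0  ↓0
  @1  [1,2]  acc 0  |  →0  ↓0
  @2  [0,2]  acc 87  |  →87  ↓6
  @2  [1,1]  acc 36  |  →36  ↓7
  @2  [1,2]  acc 0  |  →0  ↓0
  @3  [0,2]  acc 20  |  →20  ↓1
  @3  [1,1]  acc 10  |  →10  ↓2
  @3  [1,2]  acc 60  |  →60  ↓6
  @4  [0,2]  acc 96  |  →96  ↓9
  @4  [1,1]  acc 30  |  →30  ↓6
  @4  [1,2]  acc 14  |  →14  ↓1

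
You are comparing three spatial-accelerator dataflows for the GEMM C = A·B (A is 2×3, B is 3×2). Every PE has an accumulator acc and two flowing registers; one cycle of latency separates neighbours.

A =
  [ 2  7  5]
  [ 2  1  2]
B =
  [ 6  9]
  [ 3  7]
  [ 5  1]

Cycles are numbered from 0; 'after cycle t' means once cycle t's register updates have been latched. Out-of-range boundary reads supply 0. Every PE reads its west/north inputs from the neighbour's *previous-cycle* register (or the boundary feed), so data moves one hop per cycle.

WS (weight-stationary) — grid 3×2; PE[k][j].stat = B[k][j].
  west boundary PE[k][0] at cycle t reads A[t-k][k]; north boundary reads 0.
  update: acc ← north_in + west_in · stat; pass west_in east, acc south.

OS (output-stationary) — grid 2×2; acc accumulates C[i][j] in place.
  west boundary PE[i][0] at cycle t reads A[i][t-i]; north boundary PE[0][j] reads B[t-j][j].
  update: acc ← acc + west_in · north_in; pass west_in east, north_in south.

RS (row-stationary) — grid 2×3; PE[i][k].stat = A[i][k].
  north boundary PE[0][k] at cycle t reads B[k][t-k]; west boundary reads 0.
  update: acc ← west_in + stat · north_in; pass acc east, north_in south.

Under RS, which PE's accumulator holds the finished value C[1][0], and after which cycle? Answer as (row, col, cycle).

Under RS, C[1][0] lands at PE[1][2]:
  @0  [1,2]  acc 0  |  →0  ↓0
  @1  [1,2]  acc 0  |  →0  ↓0
  @2  [1,2]  acc 0  |  →0  ↓0
  @3  [1,2]  acc 25  |  →25  ↓5

(row, col, cycle) = (1, 2, 3)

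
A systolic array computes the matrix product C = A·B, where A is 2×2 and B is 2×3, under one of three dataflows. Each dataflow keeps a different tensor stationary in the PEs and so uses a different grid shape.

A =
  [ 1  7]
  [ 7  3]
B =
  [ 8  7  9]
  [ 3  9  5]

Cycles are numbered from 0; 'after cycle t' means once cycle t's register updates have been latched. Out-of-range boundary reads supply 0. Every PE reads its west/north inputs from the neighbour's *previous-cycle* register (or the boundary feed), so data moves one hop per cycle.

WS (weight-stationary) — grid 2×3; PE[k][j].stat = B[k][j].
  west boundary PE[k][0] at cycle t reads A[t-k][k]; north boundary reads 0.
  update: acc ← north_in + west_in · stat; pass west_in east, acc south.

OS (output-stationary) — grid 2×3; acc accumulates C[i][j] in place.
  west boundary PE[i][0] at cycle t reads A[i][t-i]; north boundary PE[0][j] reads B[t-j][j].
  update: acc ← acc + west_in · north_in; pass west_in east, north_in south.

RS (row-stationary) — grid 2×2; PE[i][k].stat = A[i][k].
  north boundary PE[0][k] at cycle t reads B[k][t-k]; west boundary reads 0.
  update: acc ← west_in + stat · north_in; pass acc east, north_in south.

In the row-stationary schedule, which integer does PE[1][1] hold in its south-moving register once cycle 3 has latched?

RS (2×2). Following PE[1][1] plus its west/north inputs:
  @0  [0,1]  acc 0  |  →0  ↓0
  @0  [1,0]  acc 0  |  →0  ↓0
  @0  [1,1]  acc 0  |  →0  ↓0
  @1  [0,1]  acc 29  |  →29  ↓3
  @1  [1,0]  acc 56  |  →56  ↓8
  @1  [1,1]  acc 0  |  →0  ↓0
  @2  [0,1]  acc 70  |  →70  ↓9
  @2  [1,0]  acc 49  |  →49  ↓7
  @2  [1,1]  acc 65  |  →65  ↓3
  @3  [0,1]  acc 44  |  →44  ↓5
  @3  [1,0]  acc 63  |  →63  ↓9
  @3  [1,1]  acc 76  |  →76  ↓9

register = 9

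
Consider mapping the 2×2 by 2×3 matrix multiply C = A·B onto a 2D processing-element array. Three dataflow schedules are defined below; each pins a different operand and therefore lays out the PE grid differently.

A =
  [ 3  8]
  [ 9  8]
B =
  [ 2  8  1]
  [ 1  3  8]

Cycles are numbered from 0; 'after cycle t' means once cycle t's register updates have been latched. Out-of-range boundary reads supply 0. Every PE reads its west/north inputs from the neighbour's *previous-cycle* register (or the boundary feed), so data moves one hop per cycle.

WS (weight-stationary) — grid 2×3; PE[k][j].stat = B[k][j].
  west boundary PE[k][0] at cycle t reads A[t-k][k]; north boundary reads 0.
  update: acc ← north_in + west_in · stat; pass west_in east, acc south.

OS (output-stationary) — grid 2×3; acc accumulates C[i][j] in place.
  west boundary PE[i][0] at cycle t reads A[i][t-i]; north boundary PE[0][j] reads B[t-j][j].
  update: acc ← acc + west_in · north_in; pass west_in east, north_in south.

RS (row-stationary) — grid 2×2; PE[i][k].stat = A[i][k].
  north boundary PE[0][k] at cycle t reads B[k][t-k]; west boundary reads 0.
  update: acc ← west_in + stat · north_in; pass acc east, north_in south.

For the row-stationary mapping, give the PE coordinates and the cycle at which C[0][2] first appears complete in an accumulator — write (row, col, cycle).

(row, col, cycle) = (0, 1, 3)

Under RS, C[0][2] lands at PE[0][1]:
  c0 r0c1: 0 / 0 / 0
  c1 r0c1: 14 / 14 / 1
  c2 r0c1: 48 / 48 / 3
  c3 r0c1: 67 / 67 / 8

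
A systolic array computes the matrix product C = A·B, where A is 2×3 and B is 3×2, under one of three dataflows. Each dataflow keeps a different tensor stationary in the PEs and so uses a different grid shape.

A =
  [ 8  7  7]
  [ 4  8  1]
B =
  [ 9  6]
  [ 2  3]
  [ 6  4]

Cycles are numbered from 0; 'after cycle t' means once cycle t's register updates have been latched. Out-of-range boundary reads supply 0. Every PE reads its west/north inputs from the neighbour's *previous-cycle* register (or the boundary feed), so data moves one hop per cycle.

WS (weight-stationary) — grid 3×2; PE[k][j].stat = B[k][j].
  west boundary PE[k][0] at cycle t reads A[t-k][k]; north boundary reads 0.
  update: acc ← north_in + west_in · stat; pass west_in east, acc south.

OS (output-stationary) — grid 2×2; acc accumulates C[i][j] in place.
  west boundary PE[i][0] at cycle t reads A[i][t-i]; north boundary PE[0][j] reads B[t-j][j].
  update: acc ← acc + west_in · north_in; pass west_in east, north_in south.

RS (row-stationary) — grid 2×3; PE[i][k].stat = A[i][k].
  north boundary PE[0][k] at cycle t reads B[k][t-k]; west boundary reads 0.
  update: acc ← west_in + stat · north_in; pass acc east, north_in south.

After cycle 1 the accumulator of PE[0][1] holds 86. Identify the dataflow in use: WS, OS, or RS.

dataflow = RS

Under WS (3×2), PE[0][1]:
  [0] (0,1) acc=0 (h:0 v:0)
  [1] (0,1) acc=48 (h:8 v:48)
Under OS (2×2), PE[0][1]:
  [0] (0,1) acc=0 (h:0 v:0)
  [1] (0,1) acc=48 (h:8 v:6)
Under RS (2×3), PE[0][1]:
  [0] (0,1) acc=0 (h:0 v:0)
  [1] (0,1) acc=86 (h:86 v:2)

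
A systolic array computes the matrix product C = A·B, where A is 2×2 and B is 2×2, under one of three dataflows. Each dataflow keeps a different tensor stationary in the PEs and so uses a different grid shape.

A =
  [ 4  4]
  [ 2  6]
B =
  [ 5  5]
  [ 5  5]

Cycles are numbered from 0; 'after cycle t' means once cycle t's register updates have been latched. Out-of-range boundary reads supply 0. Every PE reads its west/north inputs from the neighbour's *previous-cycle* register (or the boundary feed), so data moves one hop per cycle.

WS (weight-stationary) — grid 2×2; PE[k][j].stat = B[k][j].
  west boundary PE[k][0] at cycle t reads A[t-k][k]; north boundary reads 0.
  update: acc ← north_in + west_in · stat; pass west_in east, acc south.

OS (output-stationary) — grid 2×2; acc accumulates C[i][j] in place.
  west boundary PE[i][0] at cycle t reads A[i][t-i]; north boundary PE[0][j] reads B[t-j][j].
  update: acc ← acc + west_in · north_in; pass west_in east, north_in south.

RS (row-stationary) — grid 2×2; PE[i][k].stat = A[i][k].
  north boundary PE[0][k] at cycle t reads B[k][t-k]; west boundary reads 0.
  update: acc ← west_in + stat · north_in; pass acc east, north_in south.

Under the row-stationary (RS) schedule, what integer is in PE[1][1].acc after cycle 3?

PE[1][1].acc = 40

RS (2×2). Following PE[1][1] plus its west/north inputs:
  t=0 PE[0][1]: acc=0 h=0 v=0
  t=0 PE[1][0]: acc=0 h=0 v=0
  t=0 PE[1][1]: acc=0 h=0 v=0
  t=1 PE[0][1]: acc=40 h=40 v=5
  t=1 PE[1][0]: acc=10 h=10 v=5
  t=1 PE[1][1]: acc=0 h=0 v=0
  t=2 PE[0][1]: acc=40 h=40 v=5
  t=2 PE[1][0]: acc=10 h=10 v=5
  t=2 PE[1][1]: acc=40 h=40 v=5
  t=3 PE[0][1]: acc=0 h=0 v=0
  t=3 PE[1][0]: acc=0 h=0 v=0
  t=3 PE[1][1]: acc=40 h=40 v=5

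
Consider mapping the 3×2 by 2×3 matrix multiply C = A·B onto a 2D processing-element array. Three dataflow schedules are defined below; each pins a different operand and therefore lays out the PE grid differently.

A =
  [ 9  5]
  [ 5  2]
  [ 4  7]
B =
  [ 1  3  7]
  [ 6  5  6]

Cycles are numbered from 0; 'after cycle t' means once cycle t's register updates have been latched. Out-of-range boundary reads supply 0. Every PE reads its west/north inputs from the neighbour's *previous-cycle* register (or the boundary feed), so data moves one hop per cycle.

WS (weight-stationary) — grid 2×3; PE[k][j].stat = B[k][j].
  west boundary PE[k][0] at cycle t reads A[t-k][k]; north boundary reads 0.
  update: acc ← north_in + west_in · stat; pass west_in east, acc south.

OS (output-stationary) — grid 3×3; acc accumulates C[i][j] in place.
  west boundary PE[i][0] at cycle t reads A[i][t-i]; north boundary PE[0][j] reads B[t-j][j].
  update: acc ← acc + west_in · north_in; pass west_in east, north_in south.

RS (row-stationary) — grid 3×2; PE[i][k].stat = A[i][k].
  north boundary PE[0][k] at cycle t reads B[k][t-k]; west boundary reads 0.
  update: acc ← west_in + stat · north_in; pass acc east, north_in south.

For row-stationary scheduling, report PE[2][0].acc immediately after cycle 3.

RS (3×2). Following PE[2][0] plus its west/north inputs:
  [0] (1,0) acc=0 (h:0 v:0)
  [0] (2,0) acc=0 (h:0 v:0)
  [1] (1,0) acc=5 (h:5 v:1)
  [1] (2,0) acc=0 (h:0 v:0)
  [2] (1,0) acc=15 (h:15 v:3)
  [2] (2,0) acc=4 (h:4 v:1)
  [3] (1,0) acc=35 (h:35 v:7)
  [3] (2,0) acc=12 (h:12 v:3)

PE[2][0].acc = 12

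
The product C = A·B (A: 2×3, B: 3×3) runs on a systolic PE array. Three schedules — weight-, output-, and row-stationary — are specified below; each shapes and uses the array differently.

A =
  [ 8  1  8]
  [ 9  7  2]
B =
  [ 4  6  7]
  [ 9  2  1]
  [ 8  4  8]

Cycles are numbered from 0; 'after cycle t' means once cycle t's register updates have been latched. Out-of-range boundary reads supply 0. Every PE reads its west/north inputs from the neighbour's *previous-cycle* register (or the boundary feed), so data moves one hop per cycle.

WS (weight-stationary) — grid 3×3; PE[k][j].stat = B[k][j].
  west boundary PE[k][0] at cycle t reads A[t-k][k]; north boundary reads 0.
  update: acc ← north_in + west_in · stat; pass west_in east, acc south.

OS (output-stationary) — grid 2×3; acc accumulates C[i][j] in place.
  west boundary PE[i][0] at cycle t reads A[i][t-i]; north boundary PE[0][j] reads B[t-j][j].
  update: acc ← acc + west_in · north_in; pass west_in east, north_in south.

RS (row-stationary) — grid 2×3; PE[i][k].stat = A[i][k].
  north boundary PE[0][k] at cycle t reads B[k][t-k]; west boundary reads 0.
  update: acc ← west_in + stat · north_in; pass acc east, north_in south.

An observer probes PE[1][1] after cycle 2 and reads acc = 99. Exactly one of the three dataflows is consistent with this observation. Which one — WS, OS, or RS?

dataflow = RS

Under WS (3×3), PE[1][1]:
  t=0 PE[1][1]: acc=0 h=0 v=0
  t=1 PE[1][1]: acc=0 h=0 v=0
  t=2 PE[1][1]: acc=50 h=1 v=50
Under OS (2×3), PE[1][1]:
  t=0 PE[1][1]: acc=0 h=0 v=0
  t=1 PE[1][1]: acc=0 h=0 v=0
  t=2 PE[1][1]: acc=54 h=9 v=6
Under RS (2×3), PE[1][1]:
  t=0 PE[1][1]: acc=0 h=0 v=0
  t=1 PE[1][1]: acc=0 h=0 v=0
  t=2 PE[1][1]: acc=99 h=99 v=9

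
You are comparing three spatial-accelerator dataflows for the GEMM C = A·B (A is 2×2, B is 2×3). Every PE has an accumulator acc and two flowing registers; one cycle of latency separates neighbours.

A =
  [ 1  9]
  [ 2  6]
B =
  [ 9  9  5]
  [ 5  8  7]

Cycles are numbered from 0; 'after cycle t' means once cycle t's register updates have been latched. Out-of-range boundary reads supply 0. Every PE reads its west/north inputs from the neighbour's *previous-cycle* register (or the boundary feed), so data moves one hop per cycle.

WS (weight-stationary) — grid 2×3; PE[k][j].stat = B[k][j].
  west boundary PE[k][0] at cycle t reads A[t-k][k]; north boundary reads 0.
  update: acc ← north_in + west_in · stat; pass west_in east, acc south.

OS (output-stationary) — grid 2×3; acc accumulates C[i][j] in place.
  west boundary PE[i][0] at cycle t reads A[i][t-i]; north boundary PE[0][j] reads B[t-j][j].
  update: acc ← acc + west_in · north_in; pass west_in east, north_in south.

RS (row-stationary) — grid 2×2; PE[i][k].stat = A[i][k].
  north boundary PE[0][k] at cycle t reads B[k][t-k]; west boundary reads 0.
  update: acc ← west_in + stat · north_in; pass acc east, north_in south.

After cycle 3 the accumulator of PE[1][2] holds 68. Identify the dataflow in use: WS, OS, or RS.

dataflow = WS

— WS: 2×3; PE[1][2] trace:
  cycle 0: PE[1][2] → acc 0, east 0, south 0
  cycle 1: PE[1][2] → acc 0, east 0, south 0
  cycle 2: PE[1][2] → acc 0, east 0, south 0
  cycle 3: PE[1][2] → acc 68, east 9, south 68
— OS: 2×3; PE[1][2] trace:
  cycle 0: PE[1][2] → acc 0, east 0, south 0
  cycle 1: PE[1][2] → acc 0, east 0, south 0
  cycle 2: PE[1][2] → acc 0, east 0, south 0
  cycle 3: PE[1][2] → acc 10, east 2, south 5
— RS: 2×2 array has no PE[1][2].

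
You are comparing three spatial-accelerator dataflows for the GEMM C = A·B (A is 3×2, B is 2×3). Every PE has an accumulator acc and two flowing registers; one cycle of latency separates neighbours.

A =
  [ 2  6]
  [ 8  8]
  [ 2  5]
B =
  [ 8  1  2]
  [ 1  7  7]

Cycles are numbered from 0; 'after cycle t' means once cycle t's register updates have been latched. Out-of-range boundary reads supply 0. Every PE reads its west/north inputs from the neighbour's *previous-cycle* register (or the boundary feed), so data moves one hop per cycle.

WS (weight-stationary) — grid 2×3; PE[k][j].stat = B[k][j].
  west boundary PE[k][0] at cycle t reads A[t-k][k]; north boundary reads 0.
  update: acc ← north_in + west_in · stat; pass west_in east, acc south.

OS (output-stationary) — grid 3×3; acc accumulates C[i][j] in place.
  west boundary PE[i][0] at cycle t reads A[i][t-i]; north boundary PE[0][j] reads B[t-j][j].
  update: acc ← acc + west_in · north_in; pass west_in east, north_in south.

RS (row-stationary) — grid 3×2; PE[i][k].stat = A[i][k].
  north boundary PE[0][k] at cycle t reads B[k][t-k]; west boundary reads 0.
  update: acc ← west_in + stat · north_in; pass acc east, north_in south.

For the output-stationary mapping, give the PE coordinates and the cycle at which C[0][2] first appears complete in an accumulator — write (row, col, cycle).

OS — PE[0][2] is where C[0][2] collects:
  0: (0,2).acc=0  regs=<0,0>
  1: (0,2).acc=0  regs=<0,0>
  2: (0,2).acc=4  regs=<2,2>
  3: (0,2).acc=46  regs=<6,7>

(row, col, cycle) = (0, 2, 3)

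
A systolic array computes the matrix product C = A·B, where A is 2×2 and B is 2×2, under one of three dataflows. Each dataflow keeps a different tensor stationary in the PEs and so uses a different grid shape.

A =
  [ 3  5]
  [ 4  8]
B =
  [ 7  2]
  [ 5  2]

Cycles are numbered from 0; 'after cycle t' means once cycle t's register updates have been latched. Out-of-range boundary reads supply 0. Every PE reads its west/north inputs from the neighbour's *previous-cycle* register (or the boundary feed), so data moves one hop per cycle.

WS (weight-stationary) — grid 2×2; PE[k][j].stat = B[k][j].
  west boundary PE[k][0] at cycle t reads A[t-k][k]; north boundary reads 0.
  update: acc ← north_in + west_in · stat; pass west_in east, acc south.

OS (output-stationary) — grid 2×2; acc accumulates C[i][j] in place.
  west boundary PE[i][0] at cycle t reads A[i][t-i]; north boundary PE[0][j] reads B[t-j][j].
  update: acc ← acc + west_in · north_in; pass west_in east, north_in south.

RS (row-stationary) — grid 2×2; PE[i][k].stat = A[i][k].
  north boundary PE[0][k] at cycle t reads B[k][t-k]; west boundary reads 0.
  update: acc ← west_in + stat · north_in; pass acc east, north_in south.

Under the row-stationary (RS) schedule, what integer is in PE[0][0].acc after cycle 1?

RS 2×2: PE[0][0] cycle-by-cycle (with neighbour feeds):
  t=0 PE[0][0]: acc=21 h=21 v=7
  t=1 PE[0][0]: acc=6 h=6 v=2

PE[0][0].acc = 6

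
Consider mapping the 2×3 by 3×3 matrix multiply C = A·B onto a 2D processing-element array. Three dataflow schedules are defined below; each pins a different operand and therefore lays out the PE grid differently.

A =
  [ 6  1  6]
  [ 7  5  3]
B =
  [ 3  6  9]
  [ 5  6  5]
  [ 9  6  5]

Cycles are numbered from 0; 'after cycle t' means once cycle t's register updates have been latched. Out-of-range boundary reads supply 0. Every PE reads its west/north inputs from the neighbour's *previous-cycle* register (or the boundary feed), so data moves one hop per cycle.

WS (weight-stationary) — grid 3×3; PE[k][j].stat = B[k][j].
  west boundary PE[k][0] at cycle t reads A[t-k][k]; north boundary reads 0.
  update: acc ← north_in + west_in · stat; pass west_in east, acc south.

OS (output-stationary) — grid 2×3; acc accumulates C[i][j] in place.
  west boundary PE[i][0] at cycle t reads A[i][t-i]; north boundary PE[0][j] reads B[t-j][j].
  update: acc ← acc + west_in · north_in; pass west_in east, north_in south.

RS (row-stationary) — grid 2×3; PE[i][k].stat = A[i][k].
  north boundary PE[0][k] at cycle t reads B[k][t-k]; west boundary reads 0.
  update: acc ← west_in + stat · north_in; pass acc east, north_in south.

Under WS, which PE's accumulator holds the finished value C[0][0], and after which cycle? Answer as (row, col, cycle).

(row, col, cycle) = (2, 0, 2)

WS — PE[2][0] is where C[0][0] collects:
  c0 r2c0: 0 / 0 / 0
  c1 r2c0: 0 / 0 / 0
  c2 r2c0: 77 / 6 / 77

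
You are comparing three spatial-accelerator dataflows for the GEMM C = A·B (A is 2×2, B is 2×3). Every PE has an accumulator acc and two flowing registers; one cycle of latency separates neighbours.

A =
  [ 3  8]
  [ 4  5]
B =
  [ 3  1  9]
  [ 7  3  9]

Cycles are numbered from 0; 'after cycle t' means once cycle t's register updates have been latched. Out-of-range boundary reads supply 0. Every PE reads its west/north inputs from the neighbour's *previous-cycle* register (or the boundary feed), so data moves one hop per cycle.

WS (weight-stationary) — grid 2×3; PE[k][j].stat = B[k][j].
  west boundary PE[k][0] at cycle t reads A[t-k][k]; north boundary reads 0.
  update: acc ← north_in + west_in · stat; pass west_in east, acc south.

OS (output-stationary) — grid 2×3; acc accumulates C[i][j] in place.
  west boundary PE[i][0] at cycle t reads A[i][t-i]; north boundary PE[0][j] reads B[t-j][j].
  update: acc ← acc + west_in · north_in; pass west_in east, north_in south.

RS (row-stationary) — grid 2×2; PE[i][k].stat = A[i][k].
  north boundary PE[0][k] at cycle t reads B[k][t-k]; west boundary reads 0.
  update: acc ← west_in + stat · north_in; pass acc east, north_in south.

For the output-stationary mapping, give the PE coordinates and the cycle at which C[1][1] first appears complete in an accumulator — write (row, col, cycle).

Under OS, C[1][1] lands at PE[1][1]:
  c0 r1c1: 0 / 0 / 0
  c1 r1c1: 0 / 0 / 0
  c2 r1c1: 4 / 4 / 1
  c3 r1c1: 19 / 5 / 3

(row, col, cycle) = (1, 1, 3)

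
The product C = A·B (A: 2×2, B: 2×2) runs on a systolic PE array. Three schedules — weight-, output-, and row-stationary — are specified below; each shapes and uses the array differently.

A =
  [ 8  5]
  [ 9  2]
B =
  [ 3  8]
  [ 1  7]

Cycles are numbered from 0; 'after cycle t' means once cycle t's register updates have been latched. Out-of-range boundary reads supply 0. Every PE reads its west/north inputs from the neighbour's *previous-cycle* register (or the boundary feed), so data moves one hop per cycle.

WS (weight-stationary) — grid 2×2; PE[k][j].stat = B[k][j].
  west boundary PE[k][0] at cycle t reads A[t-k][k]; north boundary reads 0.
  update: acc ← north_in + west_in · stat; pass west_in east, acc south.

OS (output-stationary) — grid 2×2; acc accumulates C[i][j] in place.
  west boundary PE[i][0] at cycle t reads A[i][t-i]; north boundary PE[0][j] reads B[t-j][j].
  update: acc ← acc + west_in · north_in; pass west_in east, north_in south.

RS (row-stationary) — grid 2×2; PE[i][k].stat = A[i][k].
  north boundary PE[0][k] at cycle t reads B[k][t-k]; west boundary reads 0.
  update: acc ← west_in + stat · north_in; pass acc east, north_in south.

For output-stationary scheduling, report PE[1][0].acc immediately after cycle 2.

PE[1][0].acc = 29

OS on a 2×2 grid — tracing PE[1][0] and its feeders:
  0: (0,0).acc=24  regs=<8,3>
  0: (1,0).acc=0  regs=<0,0>
  1: (0,0).acc=29  regs=<5,1>
  1: (1,0).acc=27  regs=<9,3>
  2: (0,0).acc=29  regs=<0,0>
  2: (1,0).acc=29  regs=<2,1>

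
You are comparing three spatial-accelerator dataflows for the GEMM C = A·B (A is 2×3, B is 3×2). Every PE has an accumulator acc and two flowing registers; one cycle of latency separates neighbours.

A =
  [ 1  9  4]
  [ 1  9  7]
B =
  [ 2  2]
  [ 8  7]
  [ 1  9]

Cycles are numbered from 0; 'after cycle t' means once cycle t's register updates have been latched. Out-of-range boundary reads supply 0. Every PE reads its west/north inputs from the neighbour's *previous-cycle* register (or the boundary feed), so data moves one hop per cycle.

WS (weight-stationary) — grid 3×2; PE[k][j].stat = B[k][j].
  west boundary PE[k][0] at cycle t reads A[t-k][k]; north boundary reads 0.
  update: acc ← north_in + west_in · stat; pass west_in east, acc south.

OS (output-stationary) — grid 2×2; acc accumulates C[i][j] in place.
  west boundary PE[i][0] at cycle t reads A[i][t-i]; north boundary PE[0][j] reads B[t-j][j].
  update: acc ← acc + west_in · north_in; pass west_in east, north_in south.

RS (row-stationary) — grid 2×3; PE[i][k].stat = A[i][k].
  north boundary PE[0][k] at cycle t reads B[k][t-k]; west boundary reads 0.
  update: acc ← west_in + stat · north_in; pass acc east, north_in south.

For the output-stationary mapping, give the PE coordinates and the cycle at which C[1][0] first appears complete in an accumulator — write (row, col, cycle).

(row, col, cycle) = (1, 0, 3)

OS: C[1][0] accumulates in PE[1][0]:
  step 0 · PE1,0: acc=0; fwd→0 fwd↓0
  step 1 · PE1,0: acc=2; fwd→1 fwd↓2
  step 2 · PE1,0: acc=74; fwd→9 fwd↓8
  step 3 · PE1,0: acc=81; fwd→7 fwd↓1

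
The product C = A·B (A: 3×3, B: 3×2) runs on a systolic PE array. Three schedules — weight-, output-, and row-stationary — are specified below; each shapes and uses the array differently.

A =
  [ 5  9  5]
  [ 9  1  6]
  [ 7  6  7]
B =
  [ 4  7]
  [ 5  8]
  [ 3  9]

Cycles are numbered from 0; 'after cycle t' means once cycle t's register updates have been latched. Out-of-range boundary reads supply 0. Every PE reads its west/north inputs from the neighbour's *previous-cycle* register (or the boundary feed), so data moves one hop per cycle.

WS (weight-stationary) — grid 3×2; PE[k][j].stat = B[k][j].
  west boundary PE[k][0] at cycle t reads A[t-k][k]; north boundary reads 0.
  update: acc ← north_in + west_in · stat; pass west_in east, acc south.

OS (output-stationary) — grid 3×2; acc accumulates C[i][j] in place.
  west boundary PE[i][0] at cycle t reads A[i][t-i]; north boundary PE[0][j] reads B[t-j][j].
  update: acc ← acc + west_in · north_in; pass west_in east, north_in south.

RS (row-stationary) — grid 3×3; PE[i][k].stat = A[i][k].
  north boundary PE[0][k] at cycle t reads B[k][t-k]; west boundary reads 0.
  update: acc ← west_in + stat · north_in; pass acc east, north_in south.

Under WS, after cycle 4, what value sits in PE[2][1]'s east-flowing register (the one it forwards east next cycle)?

register = 6

WS 3×2: PE[2][1] cycle-by-cycle (with neighbour feeds):
  [0] (1,1) acc=0 (h:0 v:0)
  [0] (2,0) acc=0 (h:0 v:0)
  [0] (2,1) acc=0 (h:0 v:0)
  [1] (1,1) acc=0 (h:0 v:0)
  [1] (2,0) acc=0 (h:0 v:0)
  [1] (2,1) acc=0 (h:0 v:0)
  [2] (1,1) acc=107 (h:9 v:107)
  [2] (2,0) acc=80 (h:5 v:80)
  [2] (2,1) acc=0 (h:0 v:0)
  [3] (1,1) acc=71 (h:1 v:71)
  [3] (2,0) acc=59 (h:6 v:59)
  [3] (2,1) acc=152 (h:5 v:152)
  [4] (1,1) acc=97 (h:6 v:97)
  [4] (2,0) acc=79 (h:7 v:79)
  [4] (2,1) acc=125 (h:6 v:125)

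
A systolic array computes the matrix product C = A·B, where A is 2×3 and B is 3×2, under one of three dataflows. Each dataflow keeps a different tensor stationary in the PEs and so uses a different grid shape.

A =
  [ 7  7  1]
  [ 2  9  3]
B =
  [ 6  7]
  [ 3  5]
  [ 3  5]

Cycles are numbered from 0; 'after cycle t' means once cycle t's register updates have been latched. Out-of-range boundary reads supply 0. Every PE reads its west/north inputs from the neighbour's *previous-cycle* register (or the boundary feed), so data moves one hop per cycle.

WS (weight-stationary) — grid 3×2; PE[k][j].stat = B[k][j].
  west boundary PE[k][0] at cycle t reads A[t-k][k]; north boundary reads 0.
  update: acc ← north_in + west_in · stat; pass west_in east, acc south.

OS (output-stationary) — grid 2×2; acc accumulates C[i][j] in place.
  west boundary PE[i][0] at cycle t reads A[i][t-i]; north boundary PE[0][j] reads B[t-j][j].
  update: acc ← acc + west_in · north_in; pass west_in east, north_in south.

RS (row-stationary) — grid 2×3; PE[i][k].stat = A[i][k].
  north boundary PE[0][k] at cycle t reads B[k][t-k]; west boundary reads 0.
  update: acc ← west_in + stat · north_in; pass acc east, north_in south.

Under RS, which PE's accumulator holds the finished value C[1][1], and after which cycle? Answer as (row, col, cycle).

RS: C[1][1] accumulates in PE[1][2]:
  after 0 — PE[1][2] acc=0, pass-E 0, pass-S 0
  after 1 — PE[1][2] acc=0, pass-E 0, pass-S 0
  after 2 — PE[1][2] acc=0, pass-E 0, pass-S 0
  after 3 — PE[1][2] acc=48, pass-E 48, pass-S 3
  after 4 — PE[1][2] acc=74, pass-E 74, pass-S 5

(row, col, cycle) = (1, 2, 4)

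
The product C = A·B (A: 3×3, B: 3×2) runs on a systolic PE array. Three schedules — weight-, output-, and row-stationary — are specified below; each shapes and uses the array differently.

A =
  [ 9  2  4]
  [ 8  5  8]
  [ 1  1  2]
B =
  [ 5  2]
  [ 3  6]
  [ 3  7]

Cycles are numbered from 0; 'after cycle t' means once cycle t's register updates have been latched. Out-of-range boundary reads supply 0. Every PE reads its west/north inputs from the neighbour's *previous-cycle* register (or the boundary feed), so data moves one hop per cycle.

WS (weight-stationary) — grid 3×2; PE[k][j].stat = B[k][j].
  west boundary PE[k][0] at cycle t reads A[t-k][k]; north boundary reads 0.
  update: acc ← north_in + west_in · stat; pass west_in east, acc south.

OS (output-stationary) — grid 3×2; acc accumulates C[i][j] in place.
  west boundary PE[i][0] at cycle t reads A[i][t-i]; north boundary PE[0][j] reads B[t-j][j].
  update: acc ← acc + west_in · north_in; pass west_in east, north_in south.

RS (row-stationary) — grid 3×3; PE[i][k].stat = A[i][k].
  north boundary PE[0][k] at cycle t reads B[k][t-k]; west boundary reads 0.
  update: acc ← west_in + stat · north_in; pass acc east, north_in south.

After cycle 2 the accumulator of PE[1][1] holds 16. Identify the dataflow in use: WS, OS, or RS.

dataflow = OS

— WS: 3×2; PE[1][1] trace:
  [0] (1,1) acc=0 (h:0 v:0)
  [1] (1,1) acc=0 (h:0 v:0)
  [2] (1,1) acc=30 (h:2 v:30)
— OS: 3×2; PE[1][1] trace:
  [0] (1,1) acc=0 (h:0 v:0)
  [1] (1,1) acc=0 (h:0 v:0)
  [2] (1,1) acc=16 (h:8 v:2)
— RS: 3×3; PE[1][1] trace:
  [0] (1,1) acc=0 (h:0 v:0)
  [1] (1,1) acc=0 (h:0 v:0)
  [2] (1,1) acc=55 (h:55 v:3)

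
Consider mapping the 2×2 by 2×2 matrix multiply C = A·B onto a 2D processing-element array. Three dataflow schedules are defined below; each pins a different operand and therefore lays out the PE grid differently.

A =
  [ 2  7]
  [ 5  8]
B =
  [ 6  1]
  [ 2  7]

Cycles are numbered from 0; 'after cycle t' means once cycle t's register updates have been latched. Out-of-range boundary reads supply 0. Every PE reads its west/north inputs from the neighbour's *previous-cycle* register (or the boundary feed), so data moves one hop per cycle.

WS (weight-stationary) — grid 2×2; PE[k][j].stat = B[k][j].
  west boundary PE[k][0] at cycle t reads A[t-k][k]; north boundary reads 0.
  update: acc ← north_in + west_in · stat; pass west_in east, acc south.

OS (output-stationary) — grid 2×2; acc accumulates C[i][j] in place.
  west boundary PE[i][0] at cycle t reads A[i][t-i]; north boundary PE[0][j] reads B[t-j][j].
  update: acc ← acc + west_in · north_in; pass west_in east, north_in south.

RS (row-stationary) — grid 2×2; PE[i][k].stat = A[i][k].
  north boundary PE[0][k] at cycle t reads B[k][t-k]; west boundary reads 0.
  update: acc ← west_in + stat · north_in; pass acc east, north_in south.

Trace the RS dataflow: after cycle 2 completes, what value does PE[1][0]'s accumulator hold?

PE[1][0].acc = 5

RS on a 2×2 grid — tracing PE[1][0] and its feeders:
  @0  [0,0]  acc 12  |  →12  ↓6
  @0  [1,0]  acc 0  |  →0  ↓0
  @1  [0,0]  acc 2  |  →2  ↓1
  @1  [1,0]  acc 30  |  →30  ↓6
  @2  [0,0]  acc 0  |  →0  ↓0
  @2  [1,0]  acc 5  |  →5  ↓1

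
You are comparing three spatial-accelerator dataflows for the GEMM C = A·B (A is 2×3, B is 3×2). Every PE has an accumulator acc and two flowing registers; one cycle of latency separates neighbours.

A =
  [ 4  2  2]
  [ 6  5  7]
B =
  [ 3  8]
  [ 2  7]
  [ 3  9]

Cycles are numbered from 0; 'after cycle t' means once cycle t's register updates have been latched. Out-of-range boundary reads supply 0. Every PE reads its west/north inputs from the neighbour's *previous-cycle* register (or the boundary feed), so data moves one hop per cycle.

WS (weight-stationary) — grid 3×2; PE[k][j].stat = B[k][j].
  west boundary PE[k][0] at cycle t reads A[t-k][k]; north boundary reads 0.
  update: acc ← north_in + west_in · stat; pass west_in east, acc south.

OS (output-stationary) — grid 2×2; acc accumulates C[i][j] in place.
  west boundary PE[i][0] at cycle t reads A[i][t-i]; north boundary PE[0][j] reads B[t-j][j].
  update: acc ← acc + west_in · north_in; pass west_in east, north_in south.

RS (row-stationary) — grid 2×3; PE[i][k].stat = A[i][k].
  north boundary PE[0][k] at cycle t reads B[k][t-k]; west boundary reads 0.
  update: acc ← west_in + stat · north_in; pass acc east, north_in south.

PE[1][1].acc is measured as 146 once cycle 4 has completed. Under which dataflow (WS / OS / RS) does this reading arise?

WS (3×2 grid), PE[1][1]:
  0: (1,1).acc=0  regs=<0,0>
  1: (1,1).acc=0  regs=<0,0>
  2: (1,1).acc=46  regs=<2,46>
  3: (1,1).acc=83  regs=<5,83>
  4: (1,1).acc=0  regs=<0,0>
OS (2×2 grid), PE[1][1]:
  0: (1,1).acc=0  regs=<0,0>
  1: (1,1).acc=0  regs=<0,0>
  2: (1,1).acc=48  regs=<6,8>
  3: (1,1).acc=83  regs=<5,7>
  4: (1,1).acc=146  regs=<7,9>
RS (2×3 grid), PE[1][1]:
  0: (1,1).acc=0  regs=<0,0>
  1: (1,1).acc=0  regs=<0,0>
  2: (1,1).acc=28  regs=<28,2>
  3: (1,1).acc=83  regs=<83,7>
  4: (1,1).acc=0  regs=<0,0>

dataflow = OS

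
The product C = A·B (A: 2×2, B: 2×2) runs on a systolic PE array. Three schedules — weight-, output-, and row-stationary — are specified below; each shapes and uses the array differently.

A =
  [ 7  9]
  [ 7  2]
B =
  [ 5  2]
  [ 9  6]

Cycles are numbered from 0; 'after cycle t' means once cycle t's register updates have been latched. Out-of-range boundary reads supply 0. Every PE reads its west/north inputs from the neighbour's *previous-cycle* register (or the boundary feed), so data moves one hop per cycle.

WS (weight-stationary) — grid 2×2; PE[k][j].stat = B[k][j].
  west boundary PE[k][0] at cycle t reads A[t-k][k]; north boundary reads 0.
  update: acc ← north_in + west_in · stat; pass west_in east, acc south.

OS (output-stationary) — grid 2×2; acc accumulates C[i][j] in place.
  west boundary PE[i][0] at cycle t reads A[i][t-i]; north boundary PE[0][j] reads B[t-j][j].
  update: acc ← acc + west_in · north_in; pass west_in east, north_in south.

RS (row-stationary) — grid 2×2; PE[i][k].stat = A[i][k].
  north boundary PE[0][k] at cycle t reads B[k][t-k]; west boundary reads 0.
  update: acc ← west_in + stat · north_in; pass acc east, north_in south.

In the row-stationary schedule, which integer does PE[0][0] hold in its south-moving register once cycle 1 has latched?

register = 2

RS (2×2). Following PE[0][0] plus its west/north inputs:
  [0] (0,0) acc=35 (h:35 v:5)
  [1] (0,0) acc=14 (h:14 v:2)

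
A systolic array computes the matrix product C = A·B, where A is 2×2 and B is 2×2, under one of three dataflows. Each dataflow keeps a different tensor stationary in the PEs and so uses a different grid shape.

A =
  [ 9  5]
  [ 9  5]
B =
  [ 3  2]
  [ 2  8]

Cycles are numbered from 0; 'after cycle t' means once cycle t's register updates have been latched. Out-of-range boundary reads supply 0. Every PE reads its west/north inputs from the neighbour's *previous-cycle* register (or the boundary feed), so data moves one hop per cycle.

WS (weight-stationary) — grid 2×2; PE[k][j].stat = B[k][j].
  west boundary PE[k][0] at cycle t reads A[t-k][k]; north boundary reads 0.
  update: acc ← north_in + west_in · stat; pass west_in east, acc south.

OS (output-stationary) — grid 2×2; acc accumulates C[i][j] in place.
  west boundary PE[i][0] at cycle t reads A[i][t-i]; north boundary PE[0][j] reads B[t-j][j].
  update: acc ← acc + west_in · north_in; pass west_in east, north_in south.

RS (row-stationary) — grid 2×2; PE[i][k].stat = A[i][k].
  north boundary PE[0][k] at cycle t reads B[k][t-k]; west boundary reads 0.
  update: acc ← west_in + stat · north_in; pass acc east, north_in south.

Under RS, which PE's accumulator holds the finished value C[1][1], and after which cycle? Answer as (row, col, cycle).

(row, col, cycle) = (1, 1, 3)

RS: C[1][1] accumulates in PE[1][1]:
  @0  [1,1]  acc 0  |  →0  ↓0
  @1  [1,1]  acc 0  |  →0  ↓0
  @2  [1,1]  acc 37  |  →37  ↓2
  @3  [1,1]  acc 58  |  →58  ↓8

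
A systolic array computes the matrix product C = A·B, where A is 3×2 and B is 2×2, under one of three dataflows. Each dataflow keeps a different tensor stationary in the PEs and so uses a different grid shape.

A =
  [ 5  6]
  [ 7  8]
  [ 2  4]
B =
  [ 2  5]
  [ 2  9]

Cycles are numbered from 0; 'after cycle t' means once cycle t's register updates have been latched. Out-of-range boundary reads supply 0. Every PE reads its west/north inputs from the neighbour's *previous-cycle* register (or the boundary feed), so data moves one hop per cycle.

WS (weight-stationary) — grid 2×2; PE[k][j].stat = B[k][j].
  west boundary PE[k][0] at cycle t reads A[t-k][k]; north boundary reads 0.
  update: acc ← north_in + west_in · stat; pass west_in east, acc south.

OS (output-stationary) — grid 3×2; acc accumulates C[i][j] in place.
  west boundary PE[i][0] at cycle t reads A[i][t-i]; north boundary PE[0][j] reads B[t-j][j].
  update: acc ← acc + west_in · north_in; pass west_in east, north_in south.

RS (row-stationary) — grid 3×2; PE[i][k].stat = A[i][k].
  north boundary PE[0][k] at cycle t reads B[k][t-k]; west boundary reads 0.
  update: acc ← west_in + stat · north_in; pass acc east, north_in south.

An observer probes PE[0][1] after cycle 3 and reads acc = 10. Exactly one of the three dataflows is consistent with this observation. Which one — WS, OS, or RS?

dataflow = WS

— WS: 2×2; PE[0][1] trace:
  c0 r0c1: 0 / 0 / 0
  c1 r0c1: 25 / 5 / 25
  c2 r0c1: 35 / 7 / 35
  c3 r0c1: 10 / 2 / 10
— OS: 3×2; PE[0][1] trace:
  c0 r0c1: 0 / 0 / 0
  c1 r0c1: 25 / 5 / 5
  c2 r0c1: 79 / 6 / 9
  c3 r0c1: 79 / 0 / 0
— RS: 3×2; PE[0][1] trace:
  c0 r0c1: 0 / 0 / 0
  c1 r0c1: 22 / 22 / 2
  c2 r0c1: 79 / 79 / 9
  c3 r0c1: 0 / 0 / 0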